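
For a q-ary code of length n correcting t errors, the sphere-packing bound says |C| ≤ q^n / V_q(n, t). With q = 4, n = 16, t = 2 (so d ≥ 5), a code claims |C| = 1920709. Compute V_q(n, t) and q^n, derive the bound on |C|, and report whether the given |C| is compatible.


V_q(n, t) = 1129, q^n = 4294967296, Hamming bound = 3804222, |C| = 1920709 ≤ bound (satisfied).

Step 1: Compute V_q(n, t) = Σ_{j=0}^2 C(n, j) (q−1)^j.
  j = 0: C(16,0)·(3)^0 = 1·1 = 1.
  j = 1: C(16,1)·(3)^1 = 16·3 = 48.
  j = 2: C(16,2)·(3)^2 = 120·9 = 1080.
  V_q(n, t) = 1 + 48 + 1080 = 1129.
Step 2: q^n = 4^16 = 4294967296.
Step 3: Hamming bound ⌊q^n / V_q(n,t)⌋ = ⌊4294967296/1129⌋ = 3804222.
Step 4: Compare |C| = 1920709 to 3804222: satisfied.
The claimed |C| lies below the Hamming bound.


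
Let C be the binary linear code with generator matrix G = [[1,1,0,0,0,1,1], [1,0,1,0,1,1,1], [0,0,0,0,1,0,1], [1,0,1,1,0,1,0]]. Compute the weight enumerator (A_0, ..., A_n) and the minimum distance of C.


Weight distribution: A_0 = 1, A_1 = 1, A_2 = 1, A_3 = 4, A_4 = 5, A_5 = 3, A_6 = 1. Minimum distance d = 1.

Enumerate all 2^4 = 16 messages m ∈ F_2^4.
For each, compute codeword c = mG in F_2^7, then tally its weight.
  m = 0000 → c = 0000000, weight = 0.
  m = 1000 → c = 1100011, weight = 4.
  m = 0100 → c = 1010111, weight = 5.
  m = 1100 → c = 0110100, weight = 3.
  m = 0010 → c = 0000101, weight = 2.
  m = 1010 → c = 1100110, weight = 4.
  m = 0110 → c = 1010010, weight = 3.
  m = 1110 → c = 0110001, weight = 3.
  m = 0001 → c = 1011010, weight = 4.
  m = 1001 → c = 0111001, weight = 4.
  m = 0101 → c = 0001101, weight = 3.
  m = 1101 → c = 1101110, weight = 5.
  m = 0011 → c = 1011111, weight = 6.
  m = 1011 → c = 0111100, weight = 4.
  m = 0111 → c = 0001000, weight = 1.
  m = 1111 → c = 1101011, weight = 5.
Tally weights:
  weight 0: 1 codewords.
  weight 1: 1 codewords.
  weight 2: 1 codewords.
  weight 3: 4 codewords.
  weight 4: 5 codewords.
  weight 5: 3 codewords.
  weight 6: 1 codewords.
Minimum distance d = smallest w > 0 with A_w > 0 = 1.
Sanity: Σ A_w = 16 = 2^4 = 16 ✓.


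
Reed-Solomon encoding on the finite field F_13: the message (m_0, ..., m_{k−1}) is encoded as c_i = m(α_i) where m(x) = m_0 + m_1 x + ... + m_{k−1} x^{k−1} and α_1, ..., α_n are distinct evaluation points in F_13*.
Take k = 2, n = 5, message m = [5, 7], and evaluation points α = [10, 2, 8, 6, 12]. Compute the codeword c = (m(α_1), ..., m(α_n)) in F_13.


c = [10, 6, 9, 8, 11]

Message polynomial: m(x) = 5 + 7·x (mod 13).
For each evaluation point α_i, compute m(α_i) mod 13:
  α_1 = 10: Horner steps 7 → 10, so m(10) = 10.
  α_2 = 2: Horner steps 7 → 6, so m(2) = 6.
  α_3 = 8: Horner steps 7 → 9, so m(8) = 9.
  α_4 = 6: Horner steps 7 → 8, so m(6) = 8.
  α_5 = 12: Horner steps 7 → 11, so m(12) = 11.
Codeword c = [10, 6, 9, 8, 11] ∈ F_13^5.


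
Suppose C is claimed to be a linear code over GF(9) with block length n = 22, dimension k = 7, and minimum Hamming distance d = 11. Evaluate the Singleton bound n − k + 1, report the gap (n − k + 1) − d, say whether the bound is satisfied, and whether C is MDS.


Singleton RHS = n − k + 1 = 16, slack = 5, bound satisfied, not MDS.

Singleton bound: d ≤ n − k + 1.
Here n = 22, k = 7, so n − k + 1 = 16.
Given d = 11, check d ≤ 16: YES.
Slack = (n − k + 1) − d = 5.
The code is NOT MDS (slack = 5 > 0).
Description: the claimed parameters are [22, 7, 11]_9; such a code would be non-MDS.


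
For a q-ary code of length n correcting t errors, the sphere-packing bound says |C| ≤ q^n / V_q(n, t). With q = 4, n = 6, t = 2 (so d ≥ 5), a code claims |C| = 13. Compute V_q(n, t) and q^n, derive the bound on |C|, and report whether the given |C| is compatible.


V_q(n, t) = 154, q^n = 4096, Hamming bound = 26, |C| = 13 ≤ bound (satisfied).

Step 1: Compute V_q(n, t) = Σ_{j=0}^2 C(n, j) (q−1)^j.
  j = 0: C(6,0)·(3)^0 = 1·1 = 1.
  j = 1: C(6,1)·(3)^1 = 6·3 = 18.
  j = 2: C(6,2)·(3)^2 = 15·9 = 135.
  V_q(n, t) = 1 + 18 + 135 = 154.
Step 2: q^n = 4^6 = 4096.
Step 3: Hamming bound ⌊q^n / V_q(n,t)⌋ = ⌊4096/154⌋ = 26.
Step 4: Compare |C| = 13 to 26: satisfied.
The claimed |C| lies below the Hamming bound.


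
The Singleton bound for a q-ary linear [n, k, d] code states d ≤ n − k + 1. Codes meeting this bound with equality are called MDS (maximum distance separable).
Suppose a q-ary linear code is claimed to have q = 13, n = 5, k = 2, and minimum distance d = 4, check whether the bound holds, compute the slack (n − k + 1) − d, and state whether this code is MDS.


Singleton RHS = n − k + 1 = 4, slack = 0, bound satisfied, MDS.

Singleton bound: d ≤ n − k + 1.
Here n = 5, k = 2, so n − k + 1 = 4.
Given d = 4, check d ≤ 4: YES.
Slack = (n − k + 1) − d = 0.
The code is MDS (slack = 0).
Description: the claimed parameters are [5, 2, 4]_13; such a code would be MDS (meets Singleton bound).


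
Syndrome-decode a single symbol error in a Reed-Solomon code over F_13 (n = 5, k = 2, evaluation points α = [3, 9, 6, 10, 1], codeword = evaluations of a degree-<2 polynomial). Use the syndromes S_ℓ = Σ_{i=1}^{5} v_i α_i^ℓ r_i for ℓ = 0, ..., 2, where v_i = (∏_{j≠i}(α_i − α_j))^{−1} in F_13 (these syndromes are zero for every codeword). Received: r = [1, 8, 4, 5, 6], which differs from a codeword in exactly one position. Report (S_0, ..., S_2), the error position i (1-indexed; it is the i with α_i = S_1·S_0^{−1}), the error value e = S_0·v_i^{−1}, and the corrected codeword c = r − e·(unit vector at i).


S = (5, 2, 6), error at position 1, error magnitude e = 1, c = [0, 8, 4, 5, 6].

Step 1: column multipliers v_i = (∏_{j≠i}(α_i − α_j))^{−1} mod 13.
  i = 1 (α = 3): (3−9)(3−6)(3−10)(3−1) = (−6)·(−3)·(−7)·2 = −252 ≡ 8, so v_1 = 8^{−1} = 5 (mod 13).
  i = 2 (α = 9): (9−3)(9−6)(9−10)(9−1) = 6·3·(−1)·8 = −144 ≡ 12, so v_2 = 12^{−1} = 12 (mod 13).
  i = 3 (α = 6): (6−3)(6−9)(6−10)(6−1) = 3·(−3)·(−4)·5 = 180 ≡ 11, so v_3 = 11^{−1} = 6 (mod 13).
  i = 4 (α = 10): (10−3)(10−9)(10−6)(10−1) = 7·1·4·9 = 252 ≡ 5, so v_4 = 5^{−1} = 8 (mod 13).
  i = 5 (α = 1): (1−3)(1−9)(1−6)(1−10) = (−2)·(−8)·(−5)·(−9) = 720 ≡ 5, so v_5 = 5^{−1} = 8 (mod 13).
  v = [5, 12, 6, 8, 8].
Step 2: syndromes of r = [1, 8, 4, 5, 6] (all sums mod 13).
  S_0 = Σ v_i r_i = 5·1 + 12·8 + 6·4 + 8·5 + 8·6 = 213 ≡ 5.
  S_1 = Σ v_i α_i r_i = 5·3·1 + 12·9·8 + 6·6·4 + 8·10·5 + 8·1·6 = 1471 ≡ 2.
  α_i^2 mod 13 = [9, 3, 10, 9, 1].
  S_2 = Σ v_i α_i^2 r_i = 5·9·1 + 12·3·8 + 6·10·4 + 8·9·5 + 8·1·6 = 981 ≡ 6.
  S = (5, 2, 6) ≠ 0, so r is not a codeword (an error is present).
Step 3: locate the error. For a single error e at position i, S_ℓ = v_i·e·α_i^ℓ, so α_err = S_1/S_0.
  S_0^{−1} = 5^{−1} = 8 (mod 13), so α_err = 2·8 = 16 ≡ 3 = α_1. Error position i = 1.
  Consistency check: S_2/S_1 = 6·7 = 42 ≡ 3 = α_err ✓ (single-error assumption holds).
Step 4: error magnitude e = S_0/v_1 = S_0·∏_{j≠1}(α_1 − α_j) = 5·8 = 40 ≡ 1 (mod 13).
Step 5: correct position 1: c_1 = r_1 − e = 1 − 1 ≡ 0 (mod 13). Hence c = [0, 8, 4, 5, 6].
  Check: interpolating c through the α_i gives m(x) = 9 + 10·x (degree < 2) with m(α_i) = c_i for every i, so c is indeed a codeword.


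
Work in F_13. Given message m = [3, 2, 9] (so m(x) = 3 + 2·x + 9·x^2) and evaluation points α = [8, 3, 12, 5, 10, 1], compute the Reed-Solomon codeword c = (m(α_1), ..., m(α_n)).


c = [10, 12, 10, 4, 0, 1]

Message polynomial: m(x) = 3 + 2·x + 9·x^2 (mod 13).
For each evaluation point α_i, compute m(α_i) mod 13:
  α_1 = 8: Horner steps 9 → 9 → 10, so m(8) = 10.
  α_2 = 3: Horner steps 9 → 3 → 12, so m(3) = 12.
  α_3 = 12: Horner steps 9 → 6 → 10, so m(12) = 10.
  α_4 = 5: Horner steps 9 → 8 → 4, so m(5) = 4.
  α_5 = 10: Horner steps 9 → 1 → 0, so m(10) = 0.
  α_6 = 1: Horner steps 9 → 11 → 1, so m(1) = 1.
Codeword c = [10, 12, 10, 4, 0, 1] ∈ F_13^6.


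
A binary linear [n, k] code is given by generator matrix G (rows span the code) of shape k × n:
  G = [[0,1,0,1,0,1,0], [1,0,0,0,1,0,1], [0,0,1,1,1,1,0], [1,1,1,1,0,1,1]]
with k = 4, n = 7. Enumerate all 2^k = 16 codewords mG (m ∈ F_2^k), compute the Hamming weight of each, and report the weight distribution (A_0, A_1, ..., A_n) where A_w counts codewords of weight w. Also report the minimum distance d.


Weight distribution: A_0 = 1, A_1 = 1, A_2 = 2, A_3 = 4, A_4 = 3, A_5 = 3, A_6 = 2. Minimum distance d = 1.

Enumerate all 2^4 = 16 messages m ∈ F_2^4.
For each, compute codeword c = mG in F_2^7, then tally its weight.
  m = 0000 → c = 0000000, weight = 0.
  m = 1000 → c = 0101010, weight = 3.
  m = 0100 → c = 1000101, weight = 3.
  m = 1100 → c = 1101111, weight = 6.
  m = 0010 → c = 0011110, weight = 4.
  m = 1010 → c = 0110100, weight = 3.
  m = 0110 → c = 1011011, weight = 5.
  m = 1110 → c = 1110001, weight = 4.
  m = 0001 → c = 1111011, weight = 6.
  m = 1001 → c = 1010001, weight = 3.
  m = 0101 → c = 0111110, weight = 5.
  m = 1101 → c = 0010100, weight = 2.
  m = 0011 → c = 1100101, weight = 4.
  m = 1011 → c = 1001111, weight = 5.
  m = 0111 → c = 0100000, weight = 1.
  m = 1111 → c = 0001010, weight = 2.
Tally weights:
  weight 0: 1 codewords.
  weight 1: 1 codewords.
  weight 2: 2 codewords.
  weight 3: 4 codewords.
  weight 4: 3 codewords.
  weight 5: 3 codewords.
  weight 6: 2 codewords.
Minimum distance d = smallest w > 0 with A_w > 0 = 1.
Sanity: Σ A_w = 16 = 2^4 = 16 ✓.


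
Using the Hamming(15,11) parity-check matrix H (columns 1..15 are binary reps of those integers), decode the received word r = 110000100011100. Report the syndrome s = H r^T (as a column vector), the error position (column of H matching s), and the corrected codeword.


s = (1, 1, 1, 0)^T, error position = 14, corrected codeword c = 110000100011110

Compute s = H r^T mod 2 one row at a time:
  s_1 = 0 + 0 + 0 + 1 + 1 + 1 + 0 + 0 = 3 ≡ 1 (mod 2).
  s_2 = 0 + 0 + 0 + 1 + 1 + 1 + 0 + 0 = 3 ≡ 1 (mod 2).
  s_3 = 1 + 0 + 0 + 1 + 0 + 1 + 0 + 0 = 3 ≡ 1 (mod 2).
  s_4 = 1 + 0 + 0 + 1 + 0 + 1 + 1 + 0 = 4 ≡ 0 (mod 2).
s = (1, 1, 1, 0)^T — this equals column 14 of H (binary 1110), so error is at position 14.
Correct: flip bit 14 of r = 110000100011100 to get c = 110000100011110.


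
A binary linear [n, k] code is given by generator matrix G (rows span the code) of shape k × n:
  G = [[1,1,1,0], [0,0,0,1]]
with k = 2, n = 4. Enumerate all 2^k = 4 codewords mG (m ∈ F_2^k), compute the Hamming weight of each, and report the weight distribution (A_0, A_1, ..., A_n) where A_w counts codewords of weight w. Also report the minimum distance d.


Weight distribution: A_0 = 1, A_1 = 1, A_3 = 1, A_4 = 1. Minimum distance d = 1.

Enumerate all 2^2 = 4 messages m ∈ F_2^2.
For each, compute codeword c = mG in F_2^4, then tally its weight.
  m = 00 → c = 0000, weight = 0.
  m = 10 → c = 1110, weight = 3.
  m = 01 → c = 0001, weight = 1.
  m = 11 → c = 1111, weight = 4.
Tally weights:
  weight 0: 1 codewords.
  weight 1: 1 codewords.
  weight 3: 1 codewords.
  weight 4: 1 codewords.
Minimum distance d = smallest w > 0 with A_w > 0 = 1.
Sanity: Σ A_w = 4 = 2^2 = 4 ✓.


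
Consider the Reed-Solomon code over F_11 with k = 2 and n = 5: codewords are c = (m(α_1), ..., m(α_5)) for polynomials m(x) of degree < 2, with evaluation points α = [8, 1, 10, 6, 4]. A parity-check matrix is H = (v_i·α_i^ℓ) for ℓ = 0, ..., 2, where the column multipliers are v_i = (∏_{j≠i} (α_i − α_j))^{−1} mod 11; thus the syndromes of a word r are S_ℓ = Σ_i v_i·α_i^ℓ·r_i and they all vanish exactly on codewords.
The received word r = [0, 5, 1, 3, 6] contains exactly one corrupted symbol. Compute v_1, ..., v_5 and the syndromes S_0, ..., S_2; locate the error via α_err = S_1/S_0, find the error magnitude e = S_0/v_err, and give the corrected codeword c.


S = (5, 6, 5), error at position 3, error magnitude e = 4, c = [0, 5, 8, 3, 6].

Step 1: column multipliers v_i = (∏_{j≠i}(α_i − α_j))^{−1} mod 11.
  i = 1 (α = 8): (8−1)(8−10)(8−6)(8−4) = 7·(−2)·2·4 = −112 ≡ 9, so v_1 = 9^{−1} = 5 (mod 11).
  i = 2 (α = 1): (1−8)(1−10)(1−6)(1−4) = (−7)·(−9)·(−5)·(−3) = 945 ≡ 10, so v_2 = 10^{−1} = 10 (mod 11).
  i = 3 (α = 10): (10−8)(10−1)(10−6)(10−4) = 2·9·4·6 = 432 ≡ 3, so v_3 = 3^{−1} = 4 (mod 11).
  i = 4 (α = 6): (6−8)(6−1)(6−10)(6−4) = (−2)·5·(−4)·2 = 80 ≡ 3, so v_4 = 3^{−1} = 4 (mod 11).
  i = 5 (α = 4): (4−8)(4−1)(4−10)(4−6) = (−4)·3·(−6)·(−2) = −144 ≡ 10, so v_5 = 10^{−1} = 10 (mod 11).
  v = [5, 10, 4, 4, 10].
Step 2: syndromes of r = [0, 5, 1, 3, 6] (all sums mod 11).
  S_0 = Σ v_i r_i = 5·0 + 10·5 + 4·1 + 4·3 + 10·6 = 126 ≡ 5.
  S_1 = Σ v_i α_i r_i = 5·8·0 + 10·1·5 + 4·10·1 + 4·6·3 + 10·4·6 = 402 ≡ 6.
  α_i^2 mod 11 = [9, 1, 1, 3, 5].
  S_2 = Σ v_i α_i^2 r_i = 5·9·0 + 10·1·5 + 4·1·1 + 4·3·3 + 10·5·6 = 390 ≡ 5.
  S = (5, 6, 5) ≠ 0, so r is not a codeword (an error is present).
Step 3: locate the error. For a single error e at position i, S_ℓ = v_i·e·α_i^ℓ, so α_err = S_1/S_0.
  S_0^{−1} = 5^{−1} = 9 (mod 11), so α_err = 6·9 = 54 ≡ 10 = α_3. Error position i = 3.
  Consistency check: S_2/S_1 = 5·2 = 10 ≡ 10 = α_err ✓ (single-error assumption holds).
Step 4: error magnitude e = S_0/v_3 = S_0·∏_{j≠3}(α_3 − α_j) = 5·3 = 15 ≡ 4 (mod 11).
Step 5: correct position 3: c_3 = r_3 − e = 1 − 4 ≡ 8 (mod 11). Hence c = [0, 5, 8, 3, 6].
  Check: interpolating c through the α_i gives m(x) = 1 + 4·x (degree < 2) with m(α_i) = c_i for every i, so c is indeed a codeword.


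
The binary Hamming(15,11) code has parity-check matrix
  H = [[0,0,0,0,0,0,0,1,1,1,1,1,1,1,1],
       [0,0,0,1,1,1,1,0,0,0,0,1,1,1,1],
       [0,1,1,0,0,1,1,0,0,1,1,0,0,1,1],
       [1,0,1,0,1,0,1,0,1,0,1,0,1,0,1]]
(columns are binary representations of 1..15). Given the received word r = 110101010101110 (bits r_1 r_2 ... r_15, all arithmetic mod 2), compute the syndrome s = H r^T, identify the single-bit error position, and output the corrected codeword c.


s = (1, 1, 0, 0)^T, error position = 12, corrected codeword c = 110101010100110

Compute s = H r^T mod 2 one row at a time:
  s_1 = 1 + 0 + 1 + 0 + 1 + 1 + 1 + 0 = 5 ≡ 1 (mod 2).
  s_2 = 1 + 0 + 1 + 0 + 1 + 1 + 1 + 0 = 5 ≡ 1 (mod 2).
  s_3 = 1 + 0 + 1 + 0 + 1 + 0 + 1 + 0 = 4 ≡ 0 (mod 2).
  s_4 = 1 + 0 + 0 + 0 + 0 + 0 + 1 + 0 = 2 ≡ 0 (mod 2).
s = (1, 1, 0, 0)^T — this equals column 12 of H (binary 1100), so error is at position 12.
Correct: flip bit 12 of r = 110101010101110 to get c = 110101010100110.


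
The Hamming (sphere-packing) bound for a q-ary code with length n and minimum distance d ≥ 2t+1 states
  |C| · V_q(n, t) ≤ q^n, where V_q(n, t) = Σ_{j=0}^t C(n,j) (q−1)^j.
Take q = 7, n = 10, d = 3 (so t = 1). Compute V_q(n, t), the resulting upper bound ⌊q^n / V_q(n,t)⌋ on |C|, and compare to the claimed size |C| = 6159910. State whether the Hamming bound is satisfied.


V_q(n, t) = 61, q^n = 282475249, Hamming bound = 4630741, |C| = 6159910 > bound (violated).

Step 1: Compute V_q(n, t) = Σ_{j=0}^1 C(n, j) (q−1)^j.
  j = 0: C(10,0)·(6)^0 = 1·1 = 1.
  j = 1: C(10,1)·(6)^1 = 10·6 = 60.
  V_q(n, t) = 1 + 60 = 61.
Step 2: q^n = 7^10 = 282475249.
Step 3: Hamming bound ⌊q^n / V_q(n,t)⌋ = ⌊282475249/61⌋ = 4630741.
Step 4: Compare |C| = 6159910 to 4630741: violated.
The claimed |C| lies above the Hamming bound, so no 7-ary code of length 10 with d ≥ 3 can have 6159910 codewords.


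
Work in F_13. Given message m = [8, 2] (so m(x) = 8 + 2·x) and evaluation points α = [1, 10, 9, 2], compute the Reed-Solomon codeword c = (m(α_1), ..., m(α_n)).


c = [10, 2, 0, 12]

Message polynomial: m(x) = 8 + 2·x (mod 13).
For each evaluation point α_i, compute m(α_i) mod 13:
  α_1 = 1: Horner steps 2 → 10, so m(1) = 10.
  α_2 = 10: Horner steps 2 → 2, so m(10) = 2.
  α_3 = 9: Horner steps 2 → 0, so m(9) = 0.
  α_4 = 2: Horner steps 2 → 12, so m(2) = 12.
Codeword c = [10, 2, 0, 12] ∈ F_13^4.


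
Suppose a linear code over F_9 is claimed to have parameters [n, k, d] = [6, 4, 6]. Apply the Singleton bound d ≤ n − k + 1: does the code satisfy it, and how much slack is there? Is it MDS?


Singleton RHS = n − k + 1 = 3, slack = -3, bound violated (no such code; not MDS).

Singleton bound: d ≤ n − k + 1.
Here n = 6, k = 4, so n − k + 1 = 3.
Given d = 6, check d ≤ 3: NO.
Slack = (n − k + 1) − d = -3.
The slack is negative: d = 6 exceeds n − k + 1 = 3 by 3, so the Singleton bound is violated and no linear [6, 4, 6]_9 code can exist. In particular it is not MDS (MDS requires d = n − k + 1 exactly).
Description: the claimed parameters are [6, 4, 6]_9; such a code would be impossible (violates the Singleton bound).


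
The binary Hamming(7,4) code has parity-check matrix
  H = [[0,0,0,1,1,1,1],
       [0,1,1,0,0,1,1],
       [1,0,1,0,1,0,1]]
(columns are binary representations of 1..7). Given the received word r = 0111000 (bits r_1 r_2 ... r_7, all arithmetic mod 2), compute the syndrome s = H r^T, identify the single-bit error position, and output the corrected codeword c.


s = (1, 0, 1)^T, error position = 5, corrected codeword c = 0111100

Compute s = H r^T mod 2 one row at a time:
  s_1 = 1 + 0 + 0 + 0 = 1 ≡ 1 (mod 2).
  s_2 = 1 + 1 + 0 + 0 = 2 ≡ 0 (mod 2).
  s_3 = 0 + 1 + 0 + 0 = 1 ≡ 1 (mod 2).
s = (1, 0, 1)^T — this equals column 5 of H (binary 101), so error is at position 5.
Correct: flip bit 5 of r = 0111000 to get c = 0111100.


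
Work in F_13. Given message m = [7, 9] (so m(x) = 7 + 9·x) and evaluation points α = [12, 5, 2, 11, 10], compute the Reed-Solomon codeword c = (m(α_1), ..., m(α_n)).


c = [11, 0, 12, 2, 6]

Message polynomial: m(x) = 7 + 9·x (mod 13).
For each evaluation point α_i, compute m(α_i) mod 13:
  α_1 = 12: Horner steps 9 → 11, so m(12) = 11.
  α_2 = 5: Horner steps 9 → 0, so m(5) = 0.
  α_3 = 2: Horner steps 9 → 12, so m(2) = 12.
  α_4 = 11: Horner steps 9 → 2, so m(11) = 2.
  α_5 = 10: Horner steps 9 → 6, so m(10) = 6.
Codeword c = [11, 0, 12, 2, 6] ∈ F_13^5.


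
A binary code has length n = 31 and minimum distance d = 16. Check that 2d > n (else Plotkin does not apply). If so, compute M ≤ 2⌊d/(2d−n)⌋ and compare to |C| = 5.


Plotkin bound M ≤ 32; given |C| = 5 ≤ bound (satisfied).

Check applicability: 2d = 32, n = 31.
2d − n = 1 > 0, so Plotkin applies.
Compute d/(2d−n) = 16/1 ≈ 16.0000.
⌊d/(2d−n)⌋ = 16.
Plotkin bound: M ≤ 2·16 = 32.
Given |C| = 5, check: satisfied.
This |C| is below the Plotkin bound.


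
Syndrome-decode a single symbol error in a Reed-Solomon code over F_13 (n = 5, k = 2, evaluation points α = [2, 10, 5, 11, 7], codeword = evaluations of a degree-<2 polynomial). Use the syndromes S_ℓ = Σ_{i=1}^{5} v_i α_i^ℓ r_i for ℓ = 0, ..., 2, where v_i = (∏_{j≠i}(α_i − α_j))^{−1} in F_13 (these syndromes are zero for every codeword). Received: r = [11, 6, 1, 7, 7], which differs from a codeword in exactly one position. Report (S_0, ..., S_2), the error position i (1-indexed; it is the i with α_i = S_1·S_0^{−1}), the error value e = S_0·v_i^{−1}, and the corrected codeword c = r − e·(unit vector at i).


S = (10, 5, 9), error at position 5, error magnitude e = 4, c = [11, 6, 1, 7, 3].

Step 1: column multipliers v_i = (∏_{j≠i}(α_i − α_j))^{−1} mod 13.
  i = 1 (α = 2): (2−10)(2−5)(2−11)(2−7) = (−8)·(−3)·(−9)·(−5) = 1080 ≡ 1, so v_1 = 1^{−1} = 1 (mod 13).
  i = 2 (α = 10): (10−2)(10−5)(10−11)(10−7) = 8·5·(−1)·3 = −120 ≡ 10, so v_2 = 10^{−1} = 4 (mod 13).
  i = 3 (α = 5): (5−2)(5−10)(5−11)(5−7) = 3·(−5)·(−6)·(−2) = −180 ≡ 2, so v_3 = 2^{−1} = 7 (mod 13).
  i = 4 (α = 11): (11−2)(11−10)(11−5)(11−7) = 9·1·6·4 = 216 ≡ 8, so v_4 = 8^{−1} = 5 (mod 13).
  i = 5 (α = 7): (7−2)(7−10)(7−5)(7−11) = 5·(−3)·2·(−4) = 120 ≡ 3, so v_5 = 3^{−1} = 9 (mod 13).
  v = [1, 4, 7, 5, 9].
Step 2: syndromes of r = [11, 6, 1, 7, 7] (all sums mod 13).
  S_0 = Σ v_i r_i = 1·11 + 4·6 + 7·1 + 5·7 + 9·7 = 140 ≡ 10.
  S_1 = Σ v_i α_i r_i = 1·2·11 + 4·10·6 + 7·5·1 + 5·11·7 + 9·7·7 = 1123 ≡ 5.
  α_i^2 mod 13 = [4, 9, 12, 4, 10].
  S_2 = Σ v_i α_i^2 r_i = 1·4·11 + 4·9·6 + 7·12·1 + 5·4·7 + 9·10·7 = 1114 ≡ 9.
  S = (10, 5, 9) ≠ 0, so r is not a codeword (an error is present).
Step 3: locate the error. For a single error e at position i, S_ℓ = v_i·e·α_i^ℓ, so α_err = S_1/S_0.
  S_0^{−1} = 10^{−1} = 4 (mod 13), so α_err = 5·4 = 20 ≡ 7 = α_5. Error position i = 5.
  Consistency check: S_2/S_1 = 9·8 = 72 ≡ 7 = α_err ✓ (single-error assumption holds).
Step 4: error magnitude e = S_0/v_5 = S_0·∏_{j≠5}(α_5 − α_j) = 10·3 = 30 ≡ 4 (mod 13).
Step 5: correct position 5: c_5 = r_5 − e = 7 − 4 ≡ 3 (mod 13). Hence c = [11, 6, 1, 7, 3].
  Check: interpolating c through the α_i gives m(x) = 9 + 1·x (degree < 2) with m(α_i) = c_i for every i, so c is indeed a codeword.


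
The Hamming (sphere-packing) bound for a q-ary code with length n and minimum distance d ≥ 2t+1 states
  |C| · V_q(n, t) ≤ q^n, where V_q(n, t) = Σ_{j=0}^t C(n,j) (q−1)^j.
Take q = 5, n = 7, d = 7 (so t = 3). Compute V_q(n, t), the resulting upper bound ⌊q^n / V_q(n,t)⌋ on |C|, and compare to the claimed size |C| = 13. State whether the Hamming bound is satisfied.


V_q(n, t) = 2605, q^n = 78125, Hamming bound = 29, |C| = 13 ≤ bound (satisfied).

Step 1: Compute V_q(n, t) = Σ_{j=0}^3 C(n, j) (q−1)^j.
  j = 0: C(7,0)·(4)^0 = 1·1 = 1.
  j = 1: C(7,1)·(4)^1 = 7·4 = 28.
  j = 2: C(7,2)·(4)^2 = 21·16 = 336.
  j = 3: C(7,3)·(4)^3 = 35·64 = 2240.
  V_q(n, t) = 1 + 28 + 336 + 2240 = 2605.
Step 2: q^n = 5^7 = 78125.
Step 3: Hamming bound ⌊q^n / V_q(n,t)⌋ = ⌊78125/2605⌋ = 29.
Step 4: Compare |C| = 13 to 29: satisfied.
The claimed |C| lies below the Hamming bound.


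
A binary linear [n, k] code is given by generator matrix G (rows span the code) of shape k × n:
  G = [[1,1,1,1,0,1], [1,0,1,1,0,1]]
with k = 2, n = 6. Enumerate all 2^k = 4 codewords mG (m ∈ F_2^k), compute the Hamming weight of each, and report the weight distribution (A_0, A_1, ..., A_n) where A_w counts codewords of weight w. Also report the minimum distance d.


Weight distribution: A_0 = 1, A_1 = 1, A_4 = 1, A_5 = 1. Minimum distance d = 1.

Enumerate all 2^2 = 4 messages m ∈ F_2^2.
For each, compute codeword c = mG in F_2^6, then tally its weight.
  m = 00 → c = 000000, weight = 0.
  m = 10 → c = 111101, weight = 5.
  m = 01 → c = 101101, weight = 4.
  m = 11 → c = 010000, weight = 1.
Tally weights:
  weight 0: 1 codewords.
  weight 1: 1 codewords.
  weight 4: 1 codewords.
  weight 5: 1 codewords.
Minimum distance d = smallest w > 0 with A_w > 0 = 1.
Sanity: Σ A_w = 4 = 2^2 = 4 ✓.


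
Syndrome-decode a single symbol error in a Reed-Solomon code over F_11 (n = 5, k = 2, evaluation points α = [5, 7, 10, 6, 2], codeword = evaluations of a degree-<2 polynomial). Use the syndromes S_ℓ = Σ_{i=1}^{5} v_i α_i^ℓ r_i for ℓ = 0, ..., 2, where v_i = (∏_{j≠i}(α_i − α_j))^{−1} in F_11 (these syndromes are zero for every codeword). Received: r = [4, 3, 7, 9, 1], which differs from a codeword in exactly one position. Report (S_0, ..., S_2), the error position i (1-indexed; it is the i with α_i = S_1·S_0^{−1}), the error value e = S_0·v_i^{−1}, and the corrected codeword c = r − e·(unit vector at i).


S = (8, 5, 10), error at position 5, error magnitude e = 1, c = [4, 3, 7, 9, 0].

Step 1: column multipliers v_i = (∏_{j≠i}(α_i − α_j))^{−1} mod 11.
  i = 1 (α = 5): (5−7)(5−10)(5−6)(5−2) = (−2)·(−5)·(−1)·3 = −30 ≡ 3, so v_1 = 3^{−1} = 4 (mod 11).
  i = 2 (α = 7): (7−5)(7−10)(7−6)(7−2) = 2·(−3)·1·5 = −30 ≡ 3, so v_2 = 3^{−1} = 4 (mod 11).
  i = 3 (α = 10): (10−5)(10−7)(10−6)(10−2) = 5·3·4·8 = 480 ≡ 7, so v_3 = 7^{−1} = 8 (mod 11).
  i = 4 (α = 6): (6−5)(6−7)(6−10)(6−2) = 1·(−1)·(−4)·4 = 16 ≡ 5, so v_4 = 5^{−1} = 9 (mod 11).
  i = 5 (α = 2): (2−5)(2−7)(2−10)(2−6) = (−3)·(−5)·(−8)·(−4) = 480 ≡ 7, so v_5 = 7^{−1} = 8 (mod 11).
  v = [4, 4, 8, 9, 8].
Step 2: syndromes of r = [4, 3, 7, 9, 1] (all sums mod 11).
  S_0 = Σ v_i r_i = 4·4 + 4·3 + 8·7 + 9·9 + 8·1 = 173 ≡ 8.
  S_1 = Σ v_i α_i r_i = 4·5·4 + 4·7·3 + 8·10·7 + 9·6·9 + 8·2·1 = 1226 ≡ 5.
  α_i^2 mod 11 = [3, 5, 1, 3, 4].
  S_2 = Σ v_i α_i^2 r_i = 4·3·4 + 4·5·3 + 8·1·7 + 9·3·9 + 8·4·1 = 439 ≡ 10.
  S = (8, 5, 10) ≠ 0, so r is not a codeword (an error is present).
Step 3: locate the error. For a single error e at position i, S_ℓ = v_i·e·α_i^ℓ, so α_err = S_1/S_0.
  S_0^{−1} = 8^{−1} = 7 (mod 11), so α_err = 5·7 = 35 ≡ 2 = α_5. Error position i = 5.
  Consistency check: S_2/S_1 = 10·9 = 90 ≡ 2 = α_err ✓ (single-error assumption holds).
Step 4: error magnitude e = S_0/v_5 = S_0·∏_{j≠5}(α_5 − α_j) = 8·7 = 56 ≡ 1 (mod 11).
Step 5: correct position 5: c_5 = r_5 − e = 1 − 1 ≡ 0 (mod 11). Hence c = [4, 3, 7, 9, 0].
  Check: interpolating c through the α_i gives m(x) = 1 + 5·x (degree < 2) with m(α_i) = c_i for every i, so c is indeed a codeword.


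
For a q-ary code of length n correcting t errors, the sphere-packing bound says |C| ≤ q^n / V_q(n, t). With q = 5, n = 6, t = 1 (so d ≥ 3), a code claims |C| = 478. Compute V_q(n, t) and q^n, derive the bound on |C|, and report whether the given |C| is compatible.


V_q(n, t) = 25, q^n = 15625, Hamming bound = 625, |C| = 478 ≤ bound (satisfied).

Step 1: Compute V_q(n, t) = Σ_{j=0}^1 C(n, j) (q−1)^j.
  j = 0: C(6,0)·(4)^0 = 1·1 = 1.
  j = 1: C(6,1)·(4)^1 = 6·4 = 24.
  V_q(n, t) = 1 + 24 = 25.
Step 2: q^n = 5^6 = 15625.
Step 3: Hamming bound ⌊q^n / V_q(n,t)⌋ = ⌊15625/25⌋ = 625.
Step 4: Compare |C| = 478 to 625: satisfied.
The claimed |C| lies below the Hamming bound.


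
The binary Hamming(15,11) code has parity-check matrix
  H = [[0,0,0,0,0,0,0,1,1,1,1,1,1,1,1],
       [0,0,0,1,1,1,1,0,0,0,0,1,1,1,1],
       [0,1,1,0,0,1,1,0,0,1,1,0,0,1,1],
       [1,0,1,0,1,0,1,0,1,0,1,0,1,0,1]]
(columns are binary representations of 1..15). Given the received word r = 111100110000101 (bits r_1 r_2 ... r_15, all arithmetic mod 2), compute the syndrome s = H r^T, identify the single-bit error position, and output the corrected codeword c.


s = (1, 0, 0, 1)^T, error position = 9, corrected codeword c = 111100111000101

Compute s = H r^T mod 2 one row at a time:
  s_1 = 1 + 0 + 0 + 0 + 0 + 1 + 0 + 1 = 3 ≡ 1 (mod 2).
  s_2 = 1 + 0 + 0 + 1 + 0 + 1 + 0 + 1 = 4 ≡ 0 (mod 2).
  s_3 = 1 + 1 + 0 + 1 + 0 + 0 + 0 + 1 = 4 ≡ 0 (mod 2).
  s_4 = 1 + 1 + 0 + 1 + 0 + 0 + 1 + 1 = 5 ≡ 1 (mod 2).
s = (1, 0, 0, 1)^T — this equals column 9 of H (binary 1001), so error is at position 9.
Correct: flip bit 9 of r = 111100110000101 to get c = 111100111000101.


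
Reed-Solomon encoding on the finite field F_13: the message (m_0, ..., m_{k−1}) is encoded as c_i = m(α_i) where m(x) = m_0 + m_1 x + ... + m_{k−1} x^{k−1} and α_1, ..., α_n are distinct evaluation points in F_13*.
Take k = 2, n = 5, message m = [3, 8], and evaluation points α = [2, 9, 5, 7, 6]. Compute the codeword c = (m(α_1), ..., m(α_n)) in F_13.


c = [6, 10, 4, 7, 12]

Message polynomial: m(x) = 3 + 8·x (mod 13).
For each evaluation point α_i, compute m(α_i) mod 13:
  α_1 = 2: Horner steps 8 → 6, so m(2) = 6.
  α_2 = 9: Horner steps 8 → 10, so m(9) = 10.
  α_3 = 5: Horner steps 8 → 4, so m(5) = 4.
  α_4 = 7: Horner steps 8 → 7, so m(7) = 7.
  α_5 = 6: Horner steps 8 → 12, so m(6) = 12.
Codeword c = [6, 10, 4, 7, 12] ∈ F_13^5.


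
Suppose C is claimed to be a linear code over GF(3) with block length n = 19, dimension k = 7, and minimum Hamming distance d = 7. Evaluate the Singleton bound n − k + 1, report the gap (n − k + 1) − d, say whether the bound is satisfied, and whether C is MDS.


Singleton RHS = n − k + 1 = 13, slack = 6, bound satisfied, not MDS.

Singleton bound: d ≤ n − k + 1.
Here n = 19, k = 7, so n − k + 1 = 13.
Given d = 7, check d ≤ 13: YES.
Slack = (n − k + 1) − d = 6.
The code is NOT MDS (slack = 6 > 0).
Description: the claimed parameters are [19, 7, 7]_3; such a code would be non-MDS.


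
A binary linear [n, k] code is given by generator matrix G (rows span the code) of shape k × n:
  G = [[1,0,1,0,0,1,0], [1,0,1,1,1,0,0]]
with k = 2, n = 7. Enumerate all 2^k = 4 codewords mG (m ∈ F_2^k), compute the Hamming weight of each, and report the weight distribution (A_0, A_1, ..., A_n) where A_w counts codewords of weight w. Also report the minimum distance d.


Weight distribution: A_0 = 1, A_3 = 2, A_4 = 1. Minimum distance d = 3.

Enumerate all 2^2 = 4 messages m ∈ F_2^2.
For each, compute codeword c = mG in F_2^7, then tally its weight.
  m = 00 → c = 0000000, weight = 0.
  m = 10 → c = 1010010, weight = 3.
  m = 01 → c = 1011100, weight = 4.
  m = 11 → c = 0001110, weight = 3.
Tally weights:
  weight 0: 1 codewords.
  weight 3: 2 codewords.
  weight 4: 1 codewords.
Minimum distance d = smallest w > 0 with A_w > 0 = 3.
Sanity: Σ A_w = 4 = 2^2 = 4 ✓.


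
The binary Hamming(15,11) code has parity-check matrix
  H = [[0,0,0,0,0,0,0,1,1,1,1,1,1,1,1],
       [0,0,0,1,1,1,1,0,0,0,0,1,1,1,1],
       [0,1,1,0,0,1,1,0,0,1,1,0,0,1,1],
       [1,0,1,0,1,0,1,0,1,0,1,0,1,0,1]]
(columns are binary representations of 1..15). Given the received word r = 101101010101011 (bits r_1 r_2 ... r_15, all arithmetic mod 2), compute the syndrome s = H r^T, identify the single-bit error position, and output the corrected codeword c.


s = (1, 1, 1, 1)^T, error position = 15, corrected codeword c = 101101010101010

Compute s = H r^T mod 2 one row at a time:
  s_1 = 1 + 0 + 1 + 0 + 1 + 0 + 1 + 1 = 5 ≡ 1 (mod 2).
  s_2 = 1 + 0 + 1 + 0 + 1 + 0 + 1 + 1 = 5 ≡ 1 (mod 2).
  s_3 = 0 + 1 + 1 + 0 + 1 + 0 + 1 + 1 = 5 ≡ 1 (mod 2).
  s_4 = 1 + 1 + 0 + 0 + 0 + 0 + 0 + 1 = 3 ≡ 1 (mod 2).
s = (1, 1, 1, 1)^T — this equals column 15 of H (binary 1111), so error is at position 15.
Correct: flip bit 15 of r = 101101010101011 to get c = 101101010101010.


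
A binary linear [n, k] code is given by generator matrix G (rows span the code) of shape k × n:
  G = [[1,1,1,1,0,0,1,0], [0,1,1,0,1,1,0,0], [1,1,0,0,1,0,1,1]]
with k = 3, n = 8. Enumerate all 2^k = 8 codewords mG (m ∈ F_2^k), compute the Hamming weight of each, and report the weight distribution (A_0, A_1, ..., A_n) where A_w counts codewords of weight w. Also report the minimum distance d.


Weight distribution: A_0 = 1, A_4 = 3, A_5 = 4. Minimum distance d = 4.

Enumerate all 2^3 = 8 messages m ∈ F_2^3.
For each, compute codeword c = mG in F_2^8, then tally its weight.
  m = 000 → c = 00000000, weight = 0.
  m = 100 → c = 11110010, weight = 5.
  m = 010 → c = 01101100, weight = 4.
  m = 110 → c = 10011110, weight = 5.
  m = 001 → c = 11001011, weight = 5.
  m = 101 → c = 00111001, weight = 4.
  m = 011 → c = 10100111, weight = 5.
  m = 111 → c = 01010101, weight = 4.
Tally weights:
  weight 0: 1 codewords.
  weight 4: 3 codewords.
  weight 5: 4 codewords.
Minimum distance d = smallest w > 0 with A_w > 0 = 4.
Sanity: Σ A_w = 8 = 2^3 = 8 ✓.


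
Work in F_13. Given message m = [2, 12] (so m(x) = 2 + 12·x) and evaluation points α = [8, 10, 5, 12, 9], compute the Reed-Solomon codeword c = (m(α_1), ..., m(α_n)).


c = [7, 5, 10, 3, 6]

Message polynomial: m(x) = 2 + 12·x (mod 13).
For each evaluation point α_i, compute m(α_i) mod 13:
  α_1 = 8: Horner steps 12 → 7, so m(8) = 7.
  α_2 = 10: Horner steps 12 → 5, so m(10) = 5.
  α_3 = 5: Horner steps 12 → 10, so m(5) = 10.
  α_4 = 12: Horner steps 12 → 3, so m(12) = 3.
  α_5 = 9: Horner steps 12 → 6, so m(9) = 6.
Codeword c = [7, 5, 10, 3, 6] ∈ F_13^5.


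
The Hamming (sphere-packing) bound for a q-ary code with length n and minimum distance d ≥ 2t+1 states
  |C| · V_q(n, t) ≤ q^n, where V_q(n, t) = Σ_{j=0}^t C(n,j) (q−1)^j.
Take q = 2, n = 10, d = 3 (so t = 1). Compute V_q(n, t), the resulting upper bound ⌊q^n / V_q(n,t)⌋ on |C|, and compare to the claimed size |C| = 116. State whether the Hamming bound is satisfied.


V_q(n, t) = 11, q^n = 1024, Hamming bound = 93, |C| = 116 > bound (violated).

Step 1: Compute V_q(n, t) = Σ_{j=0}^1 C(n, j) (q−1)^j.
  j = 0: C(10,0)·(1)^0 = 1·1 = 1.
  j = 1: C(10,1)·(1)^1 = 10·1 = 10.
  V_q(n, t) = 1 + 10 = 11.
Step 2: q^n = 2^10 = 1024.
Step 3: Hamming bound ⌊q^n / V_q(n,t)⌋ = ⌊1024/11⌋ = 93.
Step 4: Compare |C| = 116 to 93: violated.
The claimed |C| lies above the Hamming bound, so no 2-ary code of length 10 with d ≥ 3 can have 116 codewords.


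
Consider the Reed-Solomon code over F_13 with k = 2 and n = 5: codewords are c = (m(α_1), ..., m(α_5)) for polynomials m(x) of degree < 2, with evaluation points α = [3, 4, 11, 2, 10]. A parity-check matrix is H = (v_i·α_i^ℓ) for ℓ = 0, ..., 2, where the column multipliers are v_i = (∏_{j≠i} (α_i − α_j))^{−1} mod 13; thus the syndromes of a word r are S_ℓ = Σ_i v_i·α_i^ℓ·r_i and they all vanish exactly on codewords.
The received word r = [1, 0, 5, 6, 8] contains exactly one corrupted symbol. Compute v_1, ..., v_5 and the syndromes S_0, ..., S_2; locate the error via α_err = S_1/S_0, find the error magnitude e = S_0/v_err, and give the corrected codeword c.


S = (7, 8, 11), error at position 1, error magnitude e = 11, c = [3, 0, 5, 6, 8].

Step 1: column multipliers v_i = (∏_{j≠i}(α_i − α_j))^{−1} mod 13.
  i = 1 (α = 3): (3−4)(3−11)(3−2)(3−10) = (−1)·(−8)·1·(−7) = −56 ≡ 9, so v_1 = 9^{−1} = 3 (mod 13).
  i = 2 (α = 4): (4−3)(4−11)(4−2)(4−10) = 1·(−7)·2·(−6) = 84 ≡ 6, so v_2 = 6^{−1} = 11 (mod 13).
  i = 3 (α = 11): (11−3)(11−4)(11−2)(11−10) = 8·7·9·1 = 504 ≡ 10, so v_3 = 10^{−1} = 4 (mod 13).
  i = 4 (α = 2): (2−3)(2−4)(2−11)(2−10) = (−1)·(−2)·(−9)·(−8) = 144 ≡ 1, so v_4 = 1^{−1} = 1 (mod 13).
  i = 5 (α = 10): (10−3)(10−4)(10−11)(10−2) = 7·6·(−1)·8 = −336 ≡ 2, so v_5 = 2^{−1} = 7 (mod 13).
  v = [3, 11, 4, 1, 7].
Step 2: syndromes of r = [1, 0, 5, 6, 8] (all sums mod 13).
  S_0 = Σ v_i r_i = 3·1 + 11·0 + 4·5 + 1·6 + 7·8 = 85 ≡ 7.
  S_1 = Σ v_i α_i r_i = 3·3·1 + 11·4·0 + 4·11·5 + 1·2·6 + 7·10·8 = 801 ≡ 8.
  α_i^2 mod 13 = [9, 3, 4, 4, 9].
  S_2 = Σ v_i α_i^2 r_i = 3·9·1 + 11·3·0 + 4·4·5 + 1·4·6 + 7·9·8 = 635 ≡ 11.
  S = (7, 8, 11) ≠ 0, so r is not a codeword (an error is present).
Step 3: locate the error. For a single error e at position i, S_ℓ = v_i·e·α_i^ℓ, so α_err = S_1/S_0.
  S_0^{−1} = 7^{−1} = 2 (mod 13), so α_err = 8·2 = 16 ≡ 3 = α_1. Error position i = 1.
  Consistency check: S_2/S_1 = 11·5 = 55 ≡ 3 = α_err ✓ (single-error assumption holds).
Step 4: error magnitude e = S_0/v_1 = S_0·∏_{j≠1}(α_1 − α_j) = 7·9 = 63 ≡ 11 (mod 13).
Step 5: correct position 1: c_1 = r_1 − e = 1 − 11 ≡ 3 (mod 13). Hence c = [3, 0, 5, 6, 8].
  Check: interpolating c through the α_i gives m(x) = 12 + 10·x (degree < 2) with m(α_i) = c_i for every i, so c is indeed a codeword.


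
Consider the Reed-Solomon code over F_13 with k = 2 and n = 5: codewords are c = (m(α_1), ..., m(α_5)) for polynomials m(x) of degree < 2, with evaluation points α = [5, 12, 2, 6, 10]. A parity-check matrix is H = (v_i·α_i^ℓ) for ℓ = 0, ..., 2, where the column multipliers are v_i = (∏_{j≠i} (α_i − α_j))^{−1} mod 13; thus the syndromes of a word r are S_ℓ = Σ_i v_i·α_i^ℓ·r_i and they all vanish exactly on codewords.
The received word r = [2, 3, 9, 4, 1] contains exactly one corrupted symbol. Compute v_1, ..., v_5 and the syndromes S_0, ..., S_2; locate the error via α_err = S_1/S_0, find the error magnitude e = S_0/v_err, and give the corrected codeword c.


S = (3, 4, 1), error at position 5, error magnitude e = 2, c = [2, 3, 9, 4, 12].

Step 1: column multipliers v_i = (∏_{j≠i}(α_i − α_j))^{−1} mod 13.
  i = 1 (α = 5): (5−12)(5−2)(5−6)(5−10) = (−7)·3·(−1)·(−5) = −105 ≡ 12, so v_1 = 12^{−1} = 12 (mod 13).
  i = 2 (α = 12): (12−5)(12−2)(12−6)(12−10) = 7·10·6·2 = 840 ≡ 8, so v_2 = 8^{−1} = 5 (mod 13).
  i = 3 (α = 2): (2−5)(2−12)(2−6)(2−10) = (−3)·(−10)·(−4)·(−8) = 960 ≡ 11, so v_3 = 11^{−1} = 6 (mod 13).
  i = 4 (α = 6): (6−5)(6−12)(6−2)(6−10) = 1·(−6)·4·(−4) = 96 ≡ 5, so v_4 = 5^{−1} = 8 (mod 13).
  i = 5 (α = 10): (10−5)(10−12)(10−2)(10−6) = 5·(−2)·8·4 = −320 ≡ 5, so v_5 = 5^{−1} = 8 (mod 13).
  v = [12, 5, 6, 8, 8].
Step 2: syndromes of r = [2, 3, 9, 4, 1] (all sums mod 13).
  S_0 = Σ v_i r_i = 12·2 + 5·3 + 6·9 + 8·4 + 8·1 = 133 ≡ 3.
  S_1 = Σ v_i α_i r_i = 12·5·2 + 5·12·3 + 6·2·9 + 8·6·4 + 8·10·1 = 680 ≡ 4.
  α_i^2 mod 13 = [12, 1, 4, 10, 9].
  S_2 = Σ v_i α_i^2 r_i = 12·12·2 + 5·1·3 + 6·4·9 + 8·10·4 + 8·9·1 = 911 ≡ 1.
  S = (3, 4, 1) ≠ 0, so r is not a codeword (an error is present).
Step 3: locate the error. For a single error e at position i, S_ℓ = v_i·e·α_i^ℓ, so α_err = S_1/S_0.
  S_0^{−1} = 3^{−1} = 9 (mod 13), so α_err = 4·9 = 36 ≡ 10 = α_5. Error position i = 5.
  Consistency check: S_2/S_1 = 1·10 = 10 ≡ 10 = α_err ✓ (single-error assumption holds).
Step 4: error magnitude e = S_0/v_5 = S_0·∏_{j≠5}(α_5 − α_j) = 3·5 = 15 ≡ 2 (mod 13).
Step 5: correct position 5: c_5 = r_5 − e = 1 − 2 ≡ 12 (mod 13). Hence c = [2, 3, 9, 4, 12].
  Check: interpolating c through the α_i gives m(x) = 5 + 2·x (degree < 2) with m(α_i) = c_i for every i, so c is indeed a codeword.


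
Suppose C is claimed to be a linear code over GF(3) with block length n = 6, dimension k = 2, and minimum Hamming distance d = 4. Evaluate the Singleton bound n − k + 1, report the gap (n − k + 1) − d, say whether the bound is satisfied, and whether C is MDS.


Singleton RHS = n − k + 1 = 5, slack = 1, bound satisfied, not MDS.

Singleton bound: d ≤ n − k + 1.
Here n = 6, k = 2, so n − k + 1 = 5.
Given d = 4, check d ≤ 5: YES.
Slack = (n − k + 1) − d = 1.
The code is NOT MDS (slack = 1 > 0).
Description: the claimed parameters are [6, 2, 4]_3; such a code would be non-MDS.


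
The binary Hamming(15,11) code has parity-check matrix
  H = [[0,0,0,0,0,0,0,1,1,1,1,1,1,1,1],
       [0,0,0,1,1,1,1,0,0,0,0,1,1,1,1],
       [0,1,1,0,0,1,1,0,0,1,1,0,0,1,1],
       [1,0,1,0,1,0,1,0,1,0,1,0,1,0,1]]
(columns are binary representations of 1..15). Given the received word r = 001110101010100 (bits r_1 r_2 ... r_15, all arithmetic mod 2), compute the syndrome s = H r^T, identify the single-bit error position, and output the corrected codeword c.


s = (1, 0, 1, 0)^T, error position = 10, corrected codeword c = 001110101110100

Compute s = H r^T mod 2 one row at a time:
  s_1 = 0 + 1 + 0 + 1 + 0 + 1 + 0 + 0 = 3 ≡ 1 (mod 2).
  s_2 = 1 + 1 + 0 + 1 + 0 + 1 + 0 + 0 = 4 ≡ 0 (mod 2).
  s_3 = 0 + 1 + 0 + 1 + 0 + 1 + 0 + 0 = 3 ≡ 1 (mod 2).
  s_4 = 0 + 1 + 1 + 1 + 1 + 1 + 1 + 0 = 6 ≡ 0 (mod 2).
s = (1, 0, 1, 0)^T — this equals column 10 of H (binary 1010), so error is at position 10.
Correct: flip bit 10 of r = 001110101010100 to get c = 001110101110100.


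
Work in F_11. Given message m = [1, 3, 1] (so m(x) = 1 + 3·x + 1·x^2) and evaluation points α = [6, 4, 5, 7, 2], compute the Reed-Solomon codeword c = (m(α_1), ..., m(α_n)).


c = [0, 7, 8, 5, 0]

Message polynomial: m(x) = 1 + 3·x + 1·x^2 (mod 11).
For each evaluation point α_i, compute m(α_i) mod 11:
  α_1 = 6: Horner steps 1 → 9 → 0, so m(6) = 0.
  α_2 = 4: Horner steps 1 → 7 → 7, so m(4) = 7.
  α_3 = 5: Horner steps 1 → 8 → 8, so m(5) = 8.
  α_4 = 7: Horner steps 1 → 10 → 5, so m(7) = 5.
  α_5 = 2: Horner steps 1 → 5 → 0, so m(2) = 0.
Codeword c = [0, 7, 8, 5, 0] ∈ F_11^5.
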